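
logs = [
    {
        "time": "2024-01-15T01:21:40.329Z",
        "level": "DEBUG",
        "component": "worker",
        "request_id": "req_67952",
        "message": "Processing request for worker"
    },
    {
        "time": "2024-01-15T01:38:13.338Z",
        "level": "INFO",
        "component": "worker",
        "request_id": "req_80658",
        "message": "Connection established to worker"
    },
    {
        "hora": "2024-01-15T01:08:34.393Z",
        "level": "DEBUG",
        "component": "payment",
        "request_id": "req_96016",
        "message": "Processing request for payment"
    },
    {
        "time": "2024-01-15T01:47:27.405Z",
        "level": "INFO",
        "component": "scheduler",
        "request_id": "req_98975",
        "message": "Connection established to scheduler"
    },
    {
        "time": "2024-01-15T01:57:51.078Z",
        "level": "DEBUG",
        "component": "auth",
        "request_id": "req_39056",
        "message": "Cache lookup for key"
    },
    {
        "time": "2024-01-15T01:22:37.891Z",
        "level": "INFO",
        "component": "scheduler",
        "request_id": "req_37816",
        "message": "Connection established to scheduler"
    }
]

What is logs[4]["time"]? "2024-01-15T01:57:51.078Z"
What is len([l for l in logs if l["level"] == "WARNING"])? 0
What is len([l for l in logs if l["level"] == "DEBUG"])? 3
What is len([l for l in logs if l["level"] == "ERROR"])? 0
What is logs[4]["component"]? "auth"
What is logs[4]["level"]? "DEBUG"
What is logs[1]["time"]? "2024-01-15T01:38:13.338Z"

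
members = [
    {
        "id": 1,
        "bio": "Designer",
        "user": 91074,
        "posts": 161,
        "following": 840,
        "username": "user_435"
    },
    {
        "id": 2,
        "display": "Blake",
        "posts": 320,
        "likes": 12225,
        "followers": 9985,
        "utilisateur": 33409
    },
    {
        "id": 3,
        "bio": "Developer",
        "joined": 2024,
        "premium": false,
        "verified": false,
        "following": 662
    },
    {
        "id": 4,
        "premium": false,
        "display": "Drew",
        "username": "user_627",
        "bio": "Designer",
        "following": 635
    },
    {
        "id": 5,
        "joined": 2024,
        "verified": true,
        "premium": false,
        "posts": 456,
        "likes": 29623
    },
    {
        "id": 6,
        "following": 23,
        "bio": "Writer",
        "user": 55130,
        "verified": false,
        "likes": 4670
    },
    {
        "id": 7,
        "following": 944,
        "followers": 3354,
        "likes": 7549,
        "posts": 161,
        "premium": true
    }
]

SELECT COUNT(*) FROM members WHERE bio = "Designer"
2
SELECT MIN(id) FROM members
1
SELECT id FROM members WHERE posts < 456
[1, 2, 7]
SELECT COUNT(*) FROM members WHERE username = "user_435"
1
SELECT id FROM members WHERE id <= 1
[1]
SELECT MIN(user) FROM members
55130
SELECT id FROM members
[1, 2, 3, 4, 5, 6, 7]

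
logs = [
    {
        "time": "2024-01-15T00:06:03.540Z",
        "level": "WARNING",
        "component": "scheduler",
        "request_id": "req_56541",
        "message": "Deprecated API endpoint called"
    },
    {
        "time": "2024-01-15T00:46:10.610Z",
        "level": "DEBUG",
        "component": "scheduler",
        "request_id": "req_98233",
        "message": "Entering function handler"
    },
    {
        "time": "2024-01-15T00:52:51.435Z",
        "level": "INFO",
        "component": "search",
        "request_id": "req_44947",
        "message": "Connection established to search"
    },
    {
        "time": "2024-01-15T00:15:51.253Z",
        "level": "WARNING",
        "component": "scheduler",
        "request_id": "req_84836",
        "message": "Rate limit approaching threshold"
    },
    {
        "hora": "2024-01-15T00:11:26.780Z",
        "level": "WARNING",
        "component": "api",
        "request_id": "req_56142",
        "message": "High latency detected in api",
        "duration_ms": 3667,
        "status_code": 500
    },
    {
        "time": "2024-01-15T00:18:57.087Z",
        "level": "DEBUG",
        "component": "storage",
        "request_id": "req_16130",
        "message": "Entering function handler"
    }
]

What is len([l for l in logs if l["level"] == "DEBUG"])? 2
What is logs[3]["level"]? "WARNING"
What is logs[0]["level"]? "WARNING"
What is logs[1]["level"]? "DEBUG"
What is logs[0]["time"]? "2024-01-15T00:06:03.540Z"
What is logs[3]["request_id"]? "req_84836"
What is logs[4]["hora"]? "2024-01-15T00:11:26.780Z"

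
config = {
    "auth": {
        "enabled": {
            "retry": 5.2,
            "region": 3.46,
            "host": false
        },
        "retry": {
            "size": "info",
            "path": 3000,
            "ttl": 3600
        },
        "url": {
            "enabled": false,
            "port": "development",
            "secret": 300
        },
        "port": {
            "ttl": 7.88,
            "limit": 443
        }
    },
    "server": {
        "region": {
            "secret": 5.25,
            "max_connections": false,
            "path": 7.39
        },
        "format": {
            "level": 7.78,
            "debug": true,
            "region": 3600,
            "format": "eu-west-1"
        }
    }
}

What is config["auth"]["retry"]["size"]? "info"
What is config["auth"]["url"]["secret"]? 300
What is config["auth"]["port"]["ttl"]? 7.88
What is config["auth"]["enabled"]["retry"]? 5.2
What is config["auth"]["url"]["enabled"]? False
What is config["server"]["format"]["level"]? 7.78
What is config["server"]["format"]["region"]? 3600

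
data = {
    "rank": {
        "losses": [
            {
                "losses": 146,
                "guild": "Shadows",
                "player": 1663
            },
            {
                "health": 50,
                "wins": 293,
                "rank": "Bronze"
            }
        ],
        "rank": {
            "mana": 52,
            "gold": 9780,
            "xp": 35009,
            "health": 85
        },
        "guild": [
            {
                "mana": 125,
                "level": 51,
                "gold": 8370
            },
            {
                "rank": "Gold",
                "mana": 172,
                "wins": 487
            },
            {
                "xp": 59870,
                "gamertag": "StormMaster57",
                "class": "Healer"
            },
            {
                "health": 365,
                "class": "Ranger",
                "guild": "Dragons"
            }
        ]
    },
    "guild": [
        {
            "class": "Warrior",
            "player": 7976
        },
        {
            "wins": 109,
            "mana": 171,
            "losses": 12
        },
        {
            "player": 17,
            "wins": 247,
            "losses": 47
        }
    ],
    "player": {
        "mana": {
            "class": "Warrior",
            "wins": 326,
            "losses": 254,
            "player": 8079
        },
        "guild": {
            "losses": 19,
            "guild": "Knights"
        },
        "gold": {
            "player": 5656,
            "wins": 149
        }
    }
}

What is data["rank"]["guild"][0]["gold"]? 8370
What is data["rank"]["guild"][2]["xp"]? 59870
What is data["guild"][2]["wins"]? 247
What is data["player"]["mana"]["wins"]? 326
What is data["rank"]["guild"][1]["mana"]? 172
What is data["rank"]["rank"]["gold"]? 9780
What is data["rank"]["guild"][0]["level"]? 51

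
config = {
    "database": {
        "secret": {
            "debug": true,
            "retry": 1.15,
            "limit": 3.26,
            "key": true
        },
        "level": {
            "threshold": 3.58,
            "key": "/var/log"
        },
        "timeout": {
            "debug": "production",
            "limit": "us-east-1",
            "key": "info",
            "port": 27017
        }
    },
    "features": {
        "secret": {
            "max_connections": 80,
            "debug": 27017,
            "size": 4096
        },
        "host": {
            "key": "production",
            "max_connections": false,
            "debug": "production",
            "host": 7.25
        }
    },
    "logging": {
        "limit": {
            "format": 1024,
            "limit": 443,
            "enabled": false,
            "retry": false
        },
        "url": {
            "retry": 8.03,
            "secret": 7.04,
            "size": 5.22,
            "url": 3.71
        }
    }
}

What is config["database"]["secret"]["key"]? True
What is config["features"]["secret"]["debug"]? 27017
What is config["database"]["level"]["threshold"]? 3.58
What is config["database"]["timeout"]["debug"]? "production"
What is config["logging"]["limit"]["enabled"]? False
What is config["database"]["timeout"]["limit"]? "us-east-1"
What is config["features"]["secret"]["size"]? 4096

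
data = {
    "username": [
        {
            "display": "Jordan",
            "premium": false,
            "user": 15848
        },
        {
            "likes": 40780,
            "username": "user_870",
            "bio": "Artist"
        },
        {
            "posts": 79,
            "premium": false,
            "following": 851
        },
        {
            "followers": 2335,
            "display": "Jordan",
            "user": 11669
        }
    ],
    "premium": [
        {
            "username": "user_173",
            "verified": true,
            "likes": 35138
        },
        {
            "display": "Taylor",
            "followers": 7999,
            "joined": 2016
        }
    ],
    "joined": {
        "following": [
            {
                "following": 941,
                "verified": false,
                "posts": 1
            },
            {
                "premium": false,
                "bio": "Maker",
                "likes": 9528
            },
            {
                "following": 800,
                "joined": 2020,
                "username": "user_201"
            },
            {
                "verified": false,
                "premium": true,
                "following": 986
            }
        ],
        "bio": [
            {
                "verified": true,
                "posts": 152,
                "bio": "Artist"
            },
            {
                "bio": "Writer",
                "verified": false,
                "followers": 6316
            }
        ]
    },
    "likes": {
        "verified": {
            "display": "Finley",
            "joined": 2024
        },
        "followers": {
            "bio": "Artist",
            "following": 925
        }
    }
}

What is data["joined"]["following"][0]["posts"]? 1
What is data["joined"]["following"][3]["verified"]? False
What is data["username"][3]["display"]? "Jordan"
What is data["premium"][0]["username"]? "user_173"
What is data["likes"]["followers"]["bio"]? "Artist"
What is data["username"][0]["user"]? 15848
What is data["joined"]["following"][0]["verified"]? False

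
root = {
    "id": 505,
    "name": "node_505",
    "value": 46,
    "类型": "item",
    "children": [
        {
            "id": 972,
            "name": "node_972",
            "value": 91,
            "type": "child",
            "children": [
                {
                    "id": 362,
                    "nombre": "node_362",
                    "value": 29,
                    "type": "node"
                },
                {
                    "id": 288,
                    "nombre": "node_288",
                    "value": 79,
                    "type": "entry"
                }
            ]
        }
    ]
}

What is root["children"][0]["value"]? 91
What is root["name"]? "node_505"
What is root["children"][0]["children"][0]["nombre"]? "node_362"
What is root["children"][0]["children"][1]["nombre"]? "node_288"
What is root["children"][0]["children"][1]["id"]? 288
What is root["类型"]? "item"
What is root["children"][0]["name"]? "node_972"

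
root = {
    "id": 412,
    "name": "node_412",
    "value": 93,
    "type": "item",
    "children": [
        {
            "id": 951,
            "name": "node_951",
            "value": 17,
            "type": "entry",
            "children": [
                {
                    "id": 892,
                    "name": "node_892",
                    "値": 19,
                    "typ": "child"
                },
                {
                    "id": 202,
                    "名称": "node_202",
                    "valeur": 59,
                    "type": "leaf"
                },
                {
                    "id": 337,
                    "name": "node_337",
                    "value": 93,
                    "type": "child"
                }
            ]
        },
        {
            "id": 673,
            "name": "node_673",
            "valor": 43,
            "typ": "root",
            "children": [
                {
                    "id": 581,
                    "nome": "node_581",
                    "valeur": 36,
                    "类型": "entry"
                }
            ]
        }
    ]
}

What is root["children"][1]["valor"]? 43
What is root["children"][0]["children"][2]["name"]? "node_337"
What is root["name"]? "node_412"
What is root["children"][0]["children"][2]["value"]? 93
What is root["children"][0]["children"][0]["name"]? "node_892"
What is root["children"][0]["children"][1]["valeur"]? 59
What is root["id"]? 412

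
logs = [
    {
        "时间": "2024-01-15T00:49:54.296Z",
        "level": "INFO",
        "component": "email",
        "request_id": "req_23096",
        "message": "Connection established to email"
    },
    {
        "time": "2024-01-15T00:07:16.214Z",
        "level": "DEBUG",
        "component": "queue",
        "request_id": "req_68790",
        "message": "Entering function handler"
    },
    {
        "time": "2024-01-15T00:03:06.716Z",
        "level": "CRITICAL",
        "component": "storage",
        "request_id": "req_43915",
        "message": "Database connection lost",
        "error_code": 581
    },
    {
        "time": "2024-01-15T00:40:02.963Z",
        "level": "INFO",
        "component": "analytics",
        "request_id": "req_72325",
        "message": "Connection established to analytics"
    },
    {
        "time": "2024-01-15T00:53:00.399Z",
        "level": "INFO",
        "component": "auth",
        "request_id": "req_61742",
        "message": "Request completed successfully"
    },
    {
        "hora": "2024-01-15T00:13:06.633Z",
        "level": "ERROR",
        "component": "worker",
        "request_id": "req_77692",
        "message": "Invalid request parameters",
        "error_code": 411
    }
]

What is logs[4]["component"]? "auth"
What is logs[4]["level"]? "INFO"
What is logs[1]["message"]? "Entering function handler"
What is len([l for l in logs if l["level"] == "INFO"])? 3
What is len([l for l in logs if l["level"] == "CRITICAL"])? 1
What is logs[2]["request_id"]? "req_43915"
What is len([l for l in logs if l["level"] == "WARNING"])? 0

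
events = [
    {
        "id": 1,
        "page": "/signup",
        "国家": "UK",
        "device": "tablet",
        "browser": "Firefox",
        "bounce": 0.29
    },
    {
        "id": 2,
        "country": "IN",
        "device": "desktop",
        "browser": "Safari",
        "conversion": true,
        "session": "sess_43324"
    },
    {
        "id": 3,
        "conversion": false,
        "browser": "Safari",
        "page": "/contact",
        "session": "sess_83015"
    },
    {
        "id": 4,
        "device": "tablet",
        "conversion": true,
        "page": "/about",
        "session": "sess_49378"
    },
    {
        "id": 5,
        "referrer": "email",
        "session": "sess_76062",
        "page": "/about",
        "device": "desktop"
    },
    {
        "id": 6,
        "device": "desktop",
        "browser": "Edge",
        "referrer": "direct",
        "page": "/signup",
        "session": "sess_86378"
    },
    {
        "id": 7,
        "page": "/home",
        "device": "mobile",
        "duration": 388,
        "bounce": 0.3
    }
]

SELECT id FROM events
[1, 2, 3, 4, 5, 6, 7]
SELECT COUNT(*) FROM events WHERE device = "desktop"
3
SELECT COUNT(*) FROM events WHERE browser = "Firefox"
1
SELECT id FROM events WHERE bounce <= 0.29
[1]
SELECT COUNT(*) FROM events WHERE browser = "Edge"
1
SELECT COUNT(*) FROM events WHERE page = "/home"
1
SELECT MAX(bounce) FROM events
0.3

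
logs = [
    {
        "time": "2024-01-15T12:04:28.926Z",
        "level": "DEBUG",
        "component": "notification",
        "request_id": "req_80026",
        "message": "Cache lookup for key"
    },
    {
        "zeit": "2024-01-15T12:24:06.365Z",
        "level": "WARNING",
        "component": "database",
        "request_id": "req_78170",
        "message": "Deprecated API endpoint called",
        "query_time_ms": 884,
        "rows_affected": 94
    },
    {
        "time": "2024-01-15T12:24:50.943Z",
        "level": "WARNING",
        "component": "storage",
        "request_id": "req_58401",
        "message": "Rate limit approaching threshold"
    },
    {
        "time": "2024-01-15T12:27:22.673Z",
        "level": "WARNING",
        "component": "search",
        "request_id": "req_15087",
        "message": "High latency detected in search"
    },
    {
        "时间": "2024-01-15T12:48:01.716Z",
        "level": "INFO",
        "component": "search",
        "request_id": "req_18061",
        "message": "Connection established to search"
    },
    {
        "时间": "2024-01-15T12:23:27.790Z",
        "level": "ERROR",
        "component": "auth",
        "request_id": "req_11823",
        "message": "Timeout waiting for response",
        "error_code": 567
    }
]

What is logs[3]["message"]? "High latency detected in search"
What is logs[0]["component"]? "notification"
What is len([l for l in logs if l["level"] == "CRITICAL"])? 0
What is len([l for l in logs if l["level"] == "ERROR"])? 1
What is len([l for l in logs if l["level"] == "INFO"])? 1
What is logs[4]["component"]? "search"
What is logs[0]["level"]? "DEBUG"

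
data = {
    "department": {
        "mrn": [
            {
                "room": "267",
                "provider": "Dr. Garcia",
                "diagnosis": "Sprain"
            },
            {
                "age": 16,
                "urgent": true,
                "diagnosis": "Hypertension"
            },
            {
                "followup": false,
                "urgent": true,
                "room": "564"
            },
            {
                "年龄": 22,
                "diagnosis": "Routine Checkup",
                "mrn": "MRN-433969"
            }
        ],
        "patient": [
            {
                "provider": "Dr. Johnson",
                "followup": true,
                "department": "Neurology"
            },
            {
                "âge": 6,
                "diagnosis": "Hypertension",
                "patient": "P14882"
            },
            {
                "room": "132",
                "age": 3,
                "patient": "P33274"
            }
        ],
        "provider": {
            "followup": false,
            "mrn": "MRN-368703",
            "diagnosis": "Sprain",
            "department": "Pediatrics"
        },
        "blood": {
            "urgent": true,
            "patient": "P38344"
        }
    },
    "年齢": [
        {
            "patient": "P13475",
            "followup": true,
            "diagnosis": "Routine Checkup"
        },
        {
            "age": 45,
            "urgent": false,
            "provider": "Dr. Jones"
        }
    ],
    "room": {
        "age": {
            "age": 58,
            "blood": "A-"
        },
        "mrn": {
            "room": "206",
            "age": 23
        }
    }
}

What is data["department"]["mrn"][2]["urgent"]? True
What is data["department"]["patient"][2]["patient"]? "P33274"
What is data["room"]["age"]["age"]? 58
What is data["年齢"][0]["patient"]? "P13475"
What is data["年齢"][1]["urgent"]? False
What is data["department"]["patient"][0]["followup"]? True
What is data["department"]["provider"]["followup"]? False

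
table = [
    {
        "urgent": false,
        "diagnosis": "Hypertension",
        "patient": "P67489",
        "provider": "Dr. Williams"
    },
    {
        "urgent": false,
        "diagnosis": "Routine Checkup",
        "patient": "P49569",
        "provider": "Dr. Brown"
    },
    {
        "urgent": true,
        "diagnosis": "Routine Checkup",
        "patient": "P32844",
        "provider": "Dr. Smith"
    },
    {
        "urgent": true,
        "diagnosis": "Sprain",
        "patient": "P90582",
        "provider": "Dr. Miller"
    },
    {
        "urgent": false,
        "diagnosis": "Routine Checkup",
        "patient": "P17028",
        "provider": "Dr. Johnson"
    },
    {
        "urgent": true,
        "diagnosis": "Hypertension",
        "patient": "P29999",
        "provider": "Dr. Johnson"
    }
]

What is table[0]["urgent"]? False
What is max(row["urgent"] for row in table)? True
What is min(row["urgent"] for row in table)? False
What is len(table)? 6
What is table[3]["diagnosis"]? "Sprain"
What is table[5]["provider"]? "Dr. Johnson"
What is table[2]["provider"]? "Dr. Smith"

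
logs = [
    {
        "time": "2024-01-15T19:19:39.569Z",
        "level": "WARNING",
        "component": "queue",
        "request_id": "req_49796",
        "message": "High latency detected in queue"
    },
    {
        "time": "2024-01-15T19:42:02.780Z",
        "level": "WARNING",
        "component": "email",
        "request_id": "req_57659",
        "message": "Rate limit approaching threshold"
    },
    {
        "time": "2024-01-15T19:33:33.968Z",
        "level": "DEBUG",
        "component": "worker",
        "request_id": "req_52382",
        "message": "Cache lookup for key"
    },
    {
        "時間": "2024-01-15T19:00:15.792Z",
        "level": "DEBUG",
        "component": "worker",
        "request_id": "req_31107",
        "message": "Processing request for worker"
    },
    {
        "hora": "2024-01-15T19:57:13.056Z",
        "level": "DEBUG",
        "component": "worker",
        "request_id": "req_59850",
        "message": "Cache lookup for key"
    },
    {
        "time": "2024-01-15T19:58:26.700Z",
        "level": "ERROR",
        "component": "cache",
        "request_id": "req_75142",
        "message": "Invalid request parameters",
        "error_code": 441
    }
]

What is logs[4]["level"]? "DEBUG"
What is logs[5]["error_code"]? 441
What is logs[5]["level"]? "ERROR"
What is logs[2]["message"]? "Cache lookup for key"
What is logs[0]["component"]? "queue"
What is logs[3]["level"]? "DEBUG"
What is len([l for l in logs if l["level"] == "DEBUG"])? 3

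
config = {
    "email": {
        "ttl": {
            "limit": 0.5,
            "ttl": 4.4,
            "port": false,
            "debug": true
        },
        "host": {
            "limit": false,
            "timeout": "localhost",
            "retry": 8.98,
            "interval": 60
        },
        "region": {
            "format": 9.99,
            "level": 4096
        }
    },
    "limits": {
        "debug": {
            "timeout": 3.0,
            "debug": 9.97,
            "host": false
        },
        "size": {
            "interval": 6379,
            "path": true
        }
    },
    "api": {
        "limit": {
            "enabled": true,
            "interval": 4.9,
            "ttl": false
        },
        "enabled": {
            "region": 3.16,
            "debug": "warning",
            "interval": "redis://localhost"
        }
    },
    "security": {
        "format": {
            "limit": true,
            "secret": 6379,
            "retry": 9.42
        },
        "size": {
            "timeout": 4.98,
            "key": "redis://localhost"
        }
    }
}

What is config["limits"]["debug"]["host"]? False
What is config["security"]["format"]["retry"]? 9.42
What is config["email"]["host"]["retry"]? 8.98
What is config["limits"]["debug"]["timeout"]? 3.0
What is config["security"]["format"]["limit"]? True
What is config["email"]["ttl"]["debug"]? True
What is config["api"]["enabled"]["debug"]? "warning"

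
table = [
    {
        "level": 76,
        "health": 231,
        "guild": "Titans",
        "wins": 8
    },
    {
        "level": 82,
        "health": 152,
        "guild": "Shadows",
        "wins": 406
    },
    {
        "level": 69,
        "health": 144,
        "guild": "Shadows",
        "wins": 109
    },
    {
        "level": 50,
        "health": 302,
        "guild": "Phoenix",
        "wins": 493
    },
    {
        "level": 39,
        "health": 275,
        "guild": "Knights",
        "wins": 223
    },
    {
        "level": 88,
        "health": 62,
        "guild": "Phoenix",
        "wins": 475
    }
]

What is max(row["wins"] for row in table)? 493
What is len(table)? 6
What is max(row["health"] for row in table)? 302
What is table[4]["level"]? 39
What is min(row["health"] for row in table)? 62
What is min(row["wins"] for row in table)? 8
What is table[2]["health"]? 144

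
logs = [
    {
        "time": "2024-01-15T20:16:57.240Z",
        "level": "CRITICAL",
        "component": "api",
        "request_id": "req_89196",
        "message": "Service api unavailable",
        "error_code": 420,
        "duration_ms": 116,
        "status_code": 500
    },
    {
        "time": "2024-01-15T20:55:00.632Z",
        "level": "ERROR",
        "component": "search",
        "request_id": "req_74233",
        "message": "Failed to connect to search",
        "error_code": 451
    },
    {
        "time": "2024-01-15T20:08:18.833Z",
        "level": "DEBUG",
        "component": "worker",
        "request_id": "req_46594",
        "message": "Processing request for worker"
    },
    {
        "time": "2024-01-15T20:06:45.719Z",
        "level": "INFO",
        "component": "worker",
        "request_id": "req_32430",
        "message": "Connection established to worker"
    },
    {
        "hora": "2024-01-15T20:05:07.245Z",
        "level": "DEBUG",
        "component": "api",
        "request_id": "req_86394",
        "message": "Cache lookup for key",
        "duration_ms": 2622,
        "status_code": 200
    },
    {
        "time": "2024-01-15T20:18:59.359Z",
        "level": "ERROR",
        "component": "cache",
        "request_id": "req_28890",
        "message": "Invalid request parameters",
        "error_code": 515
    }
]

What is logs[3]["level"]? "INFO"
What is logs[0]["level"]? "CRITICAL"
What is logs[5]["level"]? "ERROR"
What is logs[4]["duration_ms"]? 2622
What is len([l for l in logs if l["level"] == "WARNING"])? 0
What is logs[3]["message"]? "Connection established to worker"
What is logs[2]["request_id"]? "req_46594"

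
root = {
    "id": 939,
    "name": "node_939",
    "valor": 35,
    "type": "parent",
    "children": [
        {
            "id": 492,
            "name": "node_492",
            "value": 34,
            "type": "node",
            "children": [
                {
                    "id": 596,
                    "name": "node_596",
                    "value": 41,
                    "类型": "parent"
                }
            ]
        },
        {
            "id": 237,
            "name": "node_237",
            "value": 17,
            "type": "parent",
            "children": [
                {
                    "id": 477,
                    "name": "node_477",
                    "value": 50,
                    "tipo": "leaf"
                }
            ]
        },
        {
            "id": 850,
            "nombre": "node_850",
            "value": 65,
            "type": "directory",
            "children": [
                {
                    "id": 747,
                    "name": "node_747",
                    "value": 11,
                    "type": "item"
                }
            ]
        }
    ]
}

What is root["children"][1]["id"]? 237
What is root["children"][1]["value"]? 17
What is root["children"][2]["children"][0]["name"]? "node_747"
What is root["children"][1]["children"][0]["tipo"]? "leaf"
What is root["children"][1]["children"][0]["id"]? 477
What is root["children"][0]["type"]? "node"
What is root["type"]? "parent"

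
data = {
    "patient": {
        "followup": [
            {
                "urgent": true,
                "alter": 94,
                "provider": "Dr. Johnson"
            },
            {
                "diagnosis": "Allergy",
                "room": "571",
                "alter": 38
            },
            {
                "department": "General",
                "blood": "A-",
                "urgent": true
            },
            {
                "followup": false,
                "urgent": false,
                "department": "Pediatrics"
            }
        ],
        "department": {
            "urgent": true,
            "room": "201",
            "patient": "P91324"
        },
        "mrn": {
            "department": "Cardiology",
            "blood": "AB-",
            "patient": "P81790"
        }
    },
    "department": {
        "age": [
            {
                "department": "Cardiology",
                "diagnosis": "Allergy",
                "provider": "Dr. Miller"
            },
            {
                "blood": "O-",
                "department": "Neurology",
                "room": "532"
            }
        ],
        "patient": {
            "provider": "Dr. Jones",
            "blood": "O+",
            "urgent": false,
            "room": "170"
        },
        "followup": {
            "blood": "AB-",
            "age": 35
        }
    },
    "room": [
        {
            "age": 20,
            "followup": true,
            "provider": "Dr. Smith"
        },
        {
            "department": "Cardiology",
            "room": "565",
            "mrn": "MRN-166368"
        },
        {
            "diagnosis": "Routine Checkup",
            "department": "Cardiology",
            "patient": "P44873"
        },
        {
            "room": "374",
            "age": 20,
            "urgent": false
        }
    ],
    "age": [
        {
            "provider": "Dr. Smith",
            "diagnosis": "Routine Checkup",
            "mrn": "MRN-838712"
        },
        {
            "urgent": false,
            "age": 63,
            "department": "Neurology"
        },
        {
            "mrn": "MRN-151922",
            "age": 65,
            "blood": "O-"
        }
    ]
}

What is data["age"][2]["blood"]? "O-"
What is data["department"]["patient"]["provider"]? "Dr. Jones"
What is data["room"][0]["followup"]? True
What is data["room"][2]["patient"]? "P44873"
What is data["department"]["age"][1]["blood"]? "O-"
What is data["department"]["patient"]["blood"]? "O+"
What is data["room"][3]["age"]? 20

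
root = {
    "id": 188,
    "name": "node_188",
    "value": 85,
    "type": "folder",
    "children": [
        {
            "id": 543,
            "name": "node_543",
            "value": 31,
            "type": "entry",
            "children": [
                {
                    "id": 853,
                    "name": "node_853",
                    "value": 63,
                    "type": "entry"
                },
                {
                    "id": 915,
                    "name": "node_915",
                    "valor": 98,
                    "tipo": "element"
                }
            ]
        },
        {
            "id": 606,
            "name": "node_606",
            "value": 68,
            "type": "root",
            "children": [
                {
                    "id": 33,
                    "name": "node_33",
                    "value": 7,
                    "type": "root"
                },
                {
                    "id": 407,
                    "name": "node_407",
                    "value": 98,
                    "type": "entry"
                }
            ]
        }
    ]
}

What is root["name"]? "node_188"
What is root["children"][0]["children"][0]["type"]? "entry"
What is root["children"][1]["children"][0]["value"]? 7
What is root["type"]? "folder"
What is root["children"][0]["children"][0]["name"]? "node_853"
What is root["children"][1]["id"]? 606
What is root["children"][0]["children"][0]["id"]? 853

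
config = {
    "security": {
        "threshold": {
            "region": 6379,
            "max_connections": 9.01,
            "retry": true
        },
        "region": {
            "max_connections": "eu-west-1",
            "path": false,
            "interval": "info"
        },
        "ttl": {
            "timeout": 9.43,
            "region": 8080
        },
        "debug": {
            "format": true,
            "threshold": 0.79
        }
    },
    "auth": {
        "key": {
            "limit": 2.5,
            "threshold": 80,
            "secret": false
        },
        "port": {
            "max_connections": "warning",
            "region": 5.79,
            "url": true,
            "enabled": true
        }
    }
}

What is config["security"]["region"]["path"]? False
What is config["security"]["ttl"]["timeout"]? 9.43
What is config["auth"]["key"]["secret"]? False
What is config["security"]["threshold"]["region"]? 6379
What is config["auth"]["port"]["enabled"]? True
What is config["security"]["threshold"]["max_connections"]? 9.01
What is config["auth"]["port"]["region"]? 5.79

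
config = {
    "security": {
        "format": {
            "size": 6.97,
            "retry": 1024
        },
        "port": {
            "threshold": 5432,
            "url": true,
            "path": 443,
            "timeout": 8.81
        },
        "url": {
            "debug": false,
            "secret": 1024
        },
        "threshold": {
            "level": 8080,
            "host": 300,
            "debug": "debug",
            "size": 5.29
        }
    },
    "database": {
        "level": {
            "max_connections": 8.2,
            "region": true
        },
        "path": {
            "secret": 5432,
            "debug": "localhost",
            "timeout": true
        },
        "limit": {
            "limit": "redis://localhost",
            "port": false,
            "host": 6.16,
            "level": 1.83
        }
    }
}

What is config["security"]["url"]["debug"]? False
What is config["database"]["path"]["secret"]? 5432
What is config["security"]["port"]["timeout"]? 8.81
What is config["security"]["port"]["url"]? True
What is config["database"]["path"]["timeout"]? True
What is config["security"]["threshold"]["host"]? 300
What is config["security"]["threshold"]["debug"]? "debug"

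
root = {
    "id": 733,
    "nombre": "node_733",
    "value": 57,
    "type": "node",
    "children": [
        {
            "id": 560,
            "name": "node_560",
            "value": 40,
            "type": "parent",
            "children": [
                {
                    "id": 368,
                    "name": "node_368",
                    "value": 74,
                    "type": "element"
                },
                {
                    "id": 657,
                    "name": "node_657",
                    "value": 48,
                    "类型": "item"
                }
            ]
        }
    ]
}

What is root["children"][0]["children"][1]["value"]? 48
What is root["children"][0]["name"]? "node_560"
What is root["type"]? "node"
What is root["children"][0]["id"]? 560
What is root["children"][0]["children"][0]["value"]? 74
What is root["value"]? 57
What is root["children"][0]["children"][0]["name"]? "node_368"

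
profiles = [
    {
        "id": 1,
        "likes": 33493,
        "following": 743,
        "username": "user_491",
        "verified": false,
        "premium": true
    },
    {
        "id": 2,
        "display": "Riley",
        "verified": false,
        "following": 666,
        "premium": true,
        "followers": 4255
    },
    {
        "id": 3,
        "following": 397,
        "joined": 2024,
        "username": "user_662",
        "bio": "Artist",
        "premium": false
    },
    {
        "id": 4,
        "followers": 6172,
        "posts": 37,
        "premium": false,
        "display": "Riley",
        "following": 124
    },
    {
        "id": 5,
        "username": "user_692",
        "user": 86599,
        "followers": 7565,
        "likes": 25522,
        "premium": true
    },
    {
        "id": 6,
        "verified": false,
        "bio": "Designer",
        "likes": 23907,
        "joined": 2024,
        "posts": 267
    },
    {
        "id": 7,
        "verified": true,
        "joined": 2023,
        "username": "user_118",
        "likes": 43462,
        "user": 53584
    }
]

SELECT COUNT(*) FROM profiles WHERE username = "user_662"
1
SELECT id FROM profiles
[1, 2, 3, 4, 5, 6, 7]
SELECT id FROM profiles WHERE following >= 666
[1, 2]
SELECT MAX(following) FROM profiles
743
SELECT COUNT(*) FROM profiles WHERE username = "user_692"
1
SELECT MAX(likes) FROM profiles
43462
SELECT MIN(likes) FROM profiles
23907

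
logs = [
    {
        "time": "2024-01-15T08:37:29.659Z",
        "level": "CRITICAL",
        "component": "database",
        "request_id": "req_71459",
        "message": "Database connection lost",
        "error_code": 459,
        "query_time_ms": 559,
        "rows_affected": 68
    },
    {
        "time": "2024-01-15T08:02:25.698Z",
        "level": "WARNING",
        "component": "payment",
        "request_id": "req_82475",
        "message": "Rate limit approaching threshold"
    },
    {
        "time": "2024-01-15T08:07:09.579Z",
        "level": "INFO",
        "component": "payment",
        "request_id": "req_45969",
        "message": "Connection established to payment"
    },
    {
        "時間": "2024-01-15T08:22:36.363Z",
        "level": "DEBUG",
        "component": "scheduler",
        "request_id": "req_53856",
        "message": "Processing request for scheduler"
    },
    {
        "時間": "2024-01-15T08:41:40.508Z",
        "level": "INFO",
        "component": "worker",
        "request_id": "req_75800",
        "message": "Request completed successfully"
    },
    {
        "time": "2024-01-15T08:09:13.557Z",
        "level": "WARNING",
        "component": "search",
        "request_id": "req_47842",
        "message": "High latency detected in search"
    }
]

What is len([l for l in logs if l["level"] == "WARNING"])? 2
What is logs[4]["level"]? "INFO"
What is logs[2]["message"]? "Connection established to payment"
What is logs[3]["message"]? "Processing request for scheduler"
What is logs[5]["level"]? "WARNING"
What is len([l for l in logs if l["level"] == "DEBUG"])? 1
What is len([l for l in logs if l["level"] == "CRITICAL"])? 1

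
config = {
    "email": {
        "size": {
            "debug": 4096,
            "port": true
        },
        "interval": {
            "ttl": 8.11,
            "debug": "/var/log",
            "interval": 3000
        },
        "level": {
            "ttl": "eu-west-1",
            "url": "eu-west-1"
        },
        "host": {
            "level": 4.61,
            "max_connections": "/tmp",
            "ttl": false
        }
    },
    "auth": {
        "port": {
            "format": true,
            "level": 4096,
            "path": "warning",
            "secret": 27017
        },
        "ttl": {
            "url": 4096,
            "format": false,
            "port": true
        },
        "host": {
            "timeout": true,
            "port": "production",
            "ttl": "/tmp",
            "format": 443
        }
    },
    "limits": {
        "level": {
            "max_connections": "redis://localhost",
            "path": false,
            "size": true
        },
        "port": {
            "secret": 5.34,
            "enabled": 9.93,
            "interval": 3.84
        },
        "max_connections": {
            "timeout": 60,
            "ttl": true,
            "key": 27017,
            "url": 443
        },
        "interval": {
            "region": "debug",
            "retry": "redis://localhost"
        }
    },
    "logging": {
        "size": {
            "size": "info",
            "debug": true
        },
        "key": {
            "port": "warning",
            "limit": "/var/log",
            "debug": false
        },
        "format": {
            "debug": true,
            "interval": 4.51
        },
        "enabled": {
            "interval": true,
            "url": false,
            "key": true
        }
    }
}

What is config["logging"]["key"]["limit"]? "/var/log"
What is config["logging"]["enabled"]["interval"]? True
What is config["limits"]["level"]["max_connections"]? "redis://localhost"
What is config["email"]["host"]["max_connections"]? "/tmp"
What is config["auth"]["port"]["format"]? True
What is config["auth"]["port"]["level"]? 4096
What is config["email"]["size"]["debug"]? 4096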